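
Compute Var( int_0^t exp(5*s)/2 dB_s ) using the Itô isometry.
Var = exp(10*t)/40 - 1/40

The Itô integral of a deterministic integrand f(s) has mean 0 because each increment f(s) * (B_{s+ds} - B_s) has mean 0. By the Itô isometry:
  Var( int_0^t f(s) dB_s ) = E[ (int_0^t f(s) dB_s)^2 ] = int_0^t f(s)^2 ds.
Here f(s) = exp(5*s)/2, so f(s)^2 = exp(10*s)/4. Integrate:
  int_0^t (exp(10*s)/4) ds = exp(10*t)/40 - 1/40.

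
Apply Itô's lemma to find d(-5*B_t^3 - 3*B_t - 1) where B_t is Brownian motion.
d(-5*B_t^3 - 3*B_t - 1) = (-15*B_t) dt + (-15*B_t^2 - 3) dB_t

Itô's formula for f(B_t) gives d f(B_t) = f'(B_t) dB_t + (1/2) f''(B_t) dt. Compute derivatives of f(x) = -5*x^3 - 3*x - 1:
  f'(x)  = -15*x^2 - 3
  f''(x) = -30*x
Substitute x = B_t and multiply the f'' term by 1/2:
  drift     = (1/2) * (-30*x) evaluated at B_t = -15*B_t
  diffusion = (-15*x^2 - 3) evaluated at B_t = -15*B_t^2 - 3
Therefore d(-5*B_t^3 - 3*B_t - 1) = (-15*B_t) dt + (-15*B_t^2 - 3) dB_t.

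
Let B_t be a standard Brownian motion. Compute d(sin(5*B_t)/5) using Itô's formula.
d(sin(5*B_t)/5) = (-5*sin(5*B_t)/2) dt + (cos(5*B_t)) dB_t

Itô's formula for f(B_t) gives d f(B_t) = f'(B_t) dB_t + (1/2) f''(B_t) dt. Compute derivatives of f(x) = sin(5*x)/5:
  f'(x)  = cos(5*x)
  f''(x) = -5*sin(5*x)
Substitute x = B_t and multiply the f'' term by 1/2:
  drift     = (1/2) * (-5*sin(5*x)) evaluated at B_t = -5*sin(5*B_t)/2
  diffusion = (cos(5*x)) evaluated at B_t = cos(5*B_t)
Therefore d(sin(5*B_t)/5) = (-5*sin(5*B_t)/2) dt + (cos(5*B_t)) dB_t.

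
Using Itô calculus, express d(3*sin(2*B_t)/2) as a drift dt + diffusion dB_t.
d(3*sin(2*B_t)/2) = (-3*sin(2*B_t)) dt + (3*cos(2*B_t)) dB_t

Itô's formula for f(B_t) gives d f(B_t) = f'(B_t) dB_t + (1/2) f''(B_t) dt. Compute derivatives of f(x) = 3*sin(2*x)/2:
  f'(x)  = 3*cos(2*x)
  f''(x) = -6*sin(2*x)
Substitute x = B_t and multiply the f'' term by 1/2:
  drift     = (1/2) * (-6*sin(2*x)) evaluated at B_t = -3*sin(2*B_t)
  diffusion = (3*cos(2*x)) evaluated at B_t = 3*cos(2*B_t)
Therefore d(3*sin(2*B_t)/2) = (-3*sin(2*B_t)) dt + (3*cos(2*B_t)) dB_t.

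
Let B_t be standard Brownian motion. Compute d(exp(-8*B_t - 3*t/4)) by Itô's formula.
d(exp(-8*B_t - 3*t/4)) = (125*exp(-8*B_t - 3*t/4)/4) dt + (-8*exp(-8*B_t - 3*t/4)) dB_t

Itô's formula for f(t, x): d f(t, B_t) = (f_t + (1/2) f_xx) dt + f_x dB_t. Compute partials of f(t, x) = exp(-3*t/4 - 8*x):
  f_t(t,x)  = -3*exp(-3*t/4 - 8*x)/4
  f_x(t,x)  = -8*exp(-3*t/4 - 8*x)
  f_xx(t,x) = 64*exp(-3*t/4 - 8*x)
Assemble drift = f_t + (1/2) f_xx = 125*exp(-3*t/4 - 8*x)/4 and diffusion = f_x = -8*exp(-3*t/4 - 8*x). Substituting x = B_t:
  d(exp(-8*B_t - 3*t/4)) = (125*exp(-8*B_t - 3*t/4)/4) dt + (-8*exp(-8*B_t - 3*t/4)) dB_t.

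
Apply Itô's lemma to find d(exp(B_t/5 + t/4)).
d(exp(B_t/5 + t/4)) = (27*exp(B_t/5 + t/4)/100) dt + (exp(B_t/5 + t/4)/5) dB_t

Itô's formula for f(t, x): d f(t, B_t) = (f_t + (1/2) f_xx) dt + f_x dB_t. Compute partials of f(t, x) = exp(t/4 + x/5):
  f_t(t,x)  = exp(t/4 + x/5)/4
  f_x(t,x)  = exp(t/4 + x/5)/5
  f_xx(t,x) = exp(t/4 + x/5)/25
Assemble drift = f_t + (1/2) f_xx = 27*exp(t/4 + x/5)/100 and diffusion = f_x = exp(t/4 + x/5)/5. Substituting x = B_t:
  d(exp(B_t/5 + t/4)) = (27*exp(B_t/5 + t/4)/100) dt + (exp(B_t/5 + t/4)/5) dB_t.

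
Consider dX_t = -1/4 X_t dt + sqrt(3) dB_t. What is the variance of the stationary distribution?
lim Var(X_t) = 6

The OU SDE dX = -theta X dt + sigma dB admits the integrating factor exp(theta t): d(exp(theta t) X_t) = sigma exp(theta t) dB_t. Integrating from 0 to t gives X_t = x_0 * exp(-theta t) + sigma * int_0^t exp(-theta (t-s)) dB_s for any initial x_0. The Itô integral has variance (by the Itô isometry) sigma^2 * int_0^t exp(-2 theta (t - s)) ds = sigma^2 * (1 - exp(-2 theta t)) / (2 theta), independent of x_0.
With theta = 1/4, sigma = sqrt(3):
  Var(X_t) = (sqrt(3))^2 * (1 - exp(-2*1/4 t)) / (2 * 1/4) = 6 - 6*exp(-t/2).
As t -> infinity, exp(-2*1/4 t) -> 0, so the stationary variance is sigma^2 / (2 theta) = 6.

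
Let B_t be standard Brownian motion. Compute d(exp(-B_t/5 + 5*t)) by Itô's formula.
d(exp(-B_t/5 + 5*t)) = (251*exp(-B_t/5 + 5*t)/50) dt + (-exp(-B_t/5 + 5*t)/5) dB_t

Itô's formula for f(t, x): d f(t, B_t) = (f_t + (1/2) f_xx) dt + f_x dB_t. Compute partials of f(t, x) = exp(5*t - x/5):
  f_t(t,x)  = 5*exp(5*t - x/5)
  f_x(t,x)  = -exp(5*t - x/5)/5
  f_xx(t,x) = exp(5*t - x/5)/25
Assemble drift = f_t + (1/2) f_xx = 251*exp(5*t - x/5)/50 and diffusion = f_x = -exp(5*t - x/5)/5. Substituting x = B_t:
  d(exp(-B_t/5 + 5*t)) = (251*exp(-B_t/5 + 5*t)/50) dt + (-exp(-B_t/5 + 5*t)/5) dB_t.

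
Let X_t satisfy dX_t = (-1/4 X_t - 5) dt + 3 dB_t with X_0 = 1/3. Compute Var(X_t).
Var(X_t) = 18 - 18*exp(-t/2)

The variance V(t) = Var(X_t) satisfies V'(t) = 2 a V(t) + c^2 with V(0) = 0 (drift coefficient is linear in X, diffusion is constant). With a = -1/4, c = 3, the solution is
  V(t) = (c^2 / (2 a)) * (exp(2 a t) - 1)
       = (3^2 / (2*(-1/4))) * (exp((-1/2) t) - 1)
       = 18 - 18*exp(-t/2).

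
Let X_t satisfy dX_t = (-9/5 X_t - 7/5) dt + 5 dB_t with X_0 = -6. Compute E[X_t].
E[X_t] = -7/9 - 47*exp(-9*t/5)/9

Taking expectations and using E[dB_t] = 0, the mean m(t) = E[X_t] satisfies the ODE m'(t) = a m(t) + b with m(0) = x_0. With a = -9/5, b = -7/5, x_0 = -6, the solution is
  m(t) = x_0 * exp(a t) + (b/a) * (exp(a t) - 1)
       = (-6) * exp((-9/5) t) + ((-7/5)/(-9/5)) * (exp((-9/5) t) - 1)
       = -7/9 - 47*exp(-9*t/5)/9.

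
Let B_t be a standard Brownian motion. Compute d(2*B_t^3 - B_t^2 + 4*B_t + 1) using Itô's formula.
d(2*B_t^3 - B_t^2 + 4*B_t + 1) = (6*B_t - 1) dt + (6*B_t^2 - 2*B_t + 4) dB_t

Itô's formula for f(B_t) gives d f(B_t) = f'(B_t) dB_t + (1/2) f''(B_t) dt. Compute derivatives of f(x) = 2*x^3 - x^2 + 4*x + 1:
  f'(x)  = 6*x^2 - 2*x + 4
  f''(x) = 12*x - 2
Substitute x = B_t and multiply the f'' term by 1/2:
  drift     = (1/2) * (12*x - 2) evaluated at B_t = 6*B_t - 1
  diffusion = (6*x^2 - 2*x + 4) evaluated at B_t = 6*B_t^2 - 2*B_t + 4
Therefore d(2*B_t^3 - B_t^2 + 4*B_t + 1) = (6*B_t - 1) dt + (6*B_t^2 - 2*B_t + 4) dB_t.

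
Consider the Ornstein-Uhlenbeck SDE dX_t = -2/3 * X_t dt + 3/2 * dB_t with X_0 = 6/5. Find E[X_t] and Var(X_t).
E[X_t] = 6*exp(-2*t/3)/5; Var(X_t) = 27/16 - 27*exp(-4*t/3)/16

The OU SDE dX = -theta X dt + sigma dB admits the integrating factor exp(theta t): d(exp(theta t) X_t) = sigma exp(theta t) dB_t. Integrating from 0 to t:
  X_t = x_0 * exp(-theta t) + sigma * int_0^t exp(-theta (t-s)) dB_s.
The Itô integral has mean 0 and (by the Itô isometry) variance sigma^2 * int_0^t exp(-2 theta (t - s)) ds = sigma^2 * (1 - exp(-2 theta t)) / (2 theta).
With theta = 2/3, sigma = 3/2, x_0 = 6/5:
  E[X_t] = 6/5 * exp(-2/3 t) = 6*exp(-2*t/3)/5
  Var(X_t) = (3/2)^2 * (1 - exp(-2*2/3 t)) / (2 * 2/3) = 27/16 - 27*exp(-4*t/3)/16.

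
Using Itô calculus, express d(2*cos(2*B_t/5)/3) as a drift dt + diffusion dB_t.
d(2*cos(2*B_t/5)/3) = (-4*cos(2*B_t/5)/75) dt + (-4*sin(2*B_t/5)/15) dB_t

Itô's formula for f(B_t) gives d f(B_t) = f'(B_t) dB_t + (1/2) f''(B_t) dt. Compute derivatives of f(x) = 2*cos(2*x/5)/3:
  f'(x)  = -4*sin(2*x/5)/15
  f''(x) = -8*cos(2*x/5)/75
Substitute x = B_t and multiply the f'' term by 1/2:
  drift     = (1/2) * (-8*cos(2*x/5)/75) evaluated at B_t = -4*cos(2*B_t/5)/75
  diffusion = (-4*sin(2*x/5)/15) evaluated at B_t = -4*sin(2*B_t/5)/15
Therefore d(2*cos(2*B_t/5)/3) = (-4*cos(2*B_t/5)/75) dt + (-4*sin(2*B_t/5)/15) dB_t.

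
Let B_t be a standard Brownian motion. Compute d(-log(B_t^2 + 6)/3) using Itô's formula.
d(-log(B_t^2 + 6)/3) = ((B_t^2 - 6)/(3*(B_t^2 + 6)^2)) dt + (-2*B_t/(3*B_t^2 + 18)) dB_t

Itô's formula for f(B_t) gives d f(B_t) = f'(B_t) dB_t + (1/2) f''(B_t) dt. Compute derivatives of f(x) = -log(x^2 + 6)/3:
  f'(x)  = -2*x/(3*x^2 + 18)
  f''(x) = 2*(x^2 - 6)/(3*(x^2 + 6)^2)
Substitute x = B_t and multiply the f'' term by 1/2:
  drift     = (1/2) * (2*(x^2 - 6)/(3*(x^2 + 6)^2)) evaluated at B_t = (B_t^2 - 6)/(3*(B_t^2 + 6)^2)
  diffusion = (-2*x/(3*x^2 + 18)) evaluated at B_t = -2*B_t/(3*B_t^2 + 18)
Therefore d(-log(B_t^2 + 6)/3) = ((B_t^2 - 6)/(3*(B_t^2 + 6)^2)) dt + (-2*B_t/(3*B_t^2 + 18)) dB_t.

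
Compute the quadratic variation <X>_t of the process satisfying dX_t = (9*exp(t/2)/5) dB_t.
<X>_t = 81*exp(t)/25 - 81/25

For an Itô process dX_t = a(t) dt + b(t) dB_t, the quadratic variation is <X>_t = int_0^t b(s)^2 ds (the drift term does not contribute). Here b(s) = 9*exp(s/2)/5, so
  b(s)^2 = 81*exp(s)/25.
Integrating from 0 to t:
  <X>_t = int_0^t (81*exp(s)/25) ds = 81*exp(t)/25 - 81/25.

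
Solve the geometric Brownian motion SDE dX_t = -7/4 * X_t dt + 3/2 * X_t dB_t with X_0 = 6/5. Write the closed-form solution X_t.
X_t = 6/5 * exp((-23/8) * t + (3/2) * B_t)

For GBM dX = mu X dt + sigma X dB with X_0 = x_0, apply Itô to Y = log X: dY = (mu - sigma^2/2) dt + sigma dB, so Y_t = log(x_0) + (mu - sigma^2/2) t + sigma B_t and hence X_t = x_0 * exp((mu - sigma^2/2) t + sigma B_t).
With mu = -7/4, sigma = 3/2, x_0 = 6/5, this gives:
  X_t = 6/5 * exp((-23/8) * t + (3/2) * B_t).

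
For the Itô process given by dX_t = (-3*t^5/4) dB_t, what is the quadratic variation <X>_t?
<X>_t = 9*t^11/176

For an Itô process dX_t = a(t) dt + b(t) dB_t, the quadratic variation is <X>_t = int_0^t b(s)^2 ds (the drift term does not contribute). Here b(s) = -3*s^5/4, so
  b(s)^2 = 9*s^10/16.
Integrating from 0 to t:
  <X>_t = int_0^t (9*s^10/16) ds = 9*t^11/176.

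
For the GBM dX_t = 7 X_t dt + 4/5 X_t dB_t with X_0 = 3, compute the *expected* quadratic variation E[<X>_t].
E[<X>_t] = 24*exp(366*t/25)/61 - 24/61

<X>_t = int_0^t ((4/5) * X_s)^2 ds. Taking expectation inside the integral: E[<X>_t] = (4/5)^2 * int_0^t E[X_s^2] ds. For GBM, E[X_s^2] = x_0^2 * exp((2 mu + sigma^2) s). Integrating:
  E[<X>_t] = (4/5)^2 * 3^2 * (exp((2*7 + (4/5)^2) t) - 1) / (2*7 + (4/5)^2)
           = (4/5)^2 * 3^2 * (exp((366/25) t) - 1) / (366/25) = 24*exp(366*t/25)/61 - 24/61.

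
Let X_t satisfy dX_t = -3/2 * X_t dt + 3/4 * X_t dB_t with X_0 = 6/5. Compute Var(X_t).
Var(X_t) = (36*exp(9*t/16) - 36)*exp(-3*t)/25

For GBM dX = mu X dt + sigma X dB with X_0 = x_0, apply Itô to Y = log X: dY = (mu - sigma^2/2) dt + sigma dB, so Y_t = log(x_0) + (mu - sigma^2/2) t + sigma B_t and hence X_t = x_0 * exp((mu - sigma^2/2) t + sigma B_t).
With mu = -3/2, sigma = 3/4, x_0 = 6/5, this gives:
  X_t = 6/5 * exp((-57/32) * t + (3/4) * B_t).
Since sigma*B_t ~ Normal(0, sigma^2 t), E[exp(sigma*B_t)] = exp(sigma^2 t / 2); so E[X_t] = x_0 * exp((mu - sigma^2/2) t) * exp(sigma^2 t / 2) = x_0 * exp(mu t) = 6*exp(-3*t/2)/5.
Var(X_t) = E[X_t^2] - (E[X_t])^2 = x_0^2 * exp(2 mu t) * (exp(sigma^2 t) - 1) = (36*exp(9*t/16) - 36)*exp(-3*t)/25.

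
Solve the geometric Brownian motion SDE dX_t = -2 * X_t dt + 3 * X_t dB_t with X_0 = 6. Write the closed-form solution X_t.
X_t = 6 * exp((-13/2) * t + (3) * B_t)

For GBM dX = mu X dt + sigma X dB with X_0 = x_0, apply Itô to Y = log X: dY = (mu - sigma^2/2) dt + sigma dB, so Y_t = log(x_0) + (mu - sigma^2/2) t + sigma B_t and hence X_t = x_0 * exp((mu - sigma^2/2) t + sigma B_t).
With mu = -2, sigma = 3, x_0 = 6, this gives:
  X_t = 6 * exp((-13/2) * t + (3) * B_t).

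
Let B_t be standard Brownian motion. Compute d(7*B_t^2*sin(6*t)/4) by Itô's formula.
d(7*B_t^2*sin(6*t)/4) = (21*B_t^2*cos(6*t)/2 + 7*sin(6*t)/4) dt + (7*B_t*sin(6*t)/2) dB_t

Itô's formula for f(t, x): d f(t, B_t) = (f_t + (1/2) f_xx) dt + f_x dB_t. Compute partials of f(t, x) = 7*x^2*sin(6*t)/4:
  f_t(t,x)  = 21*x^2*cos(6*t)/2
  f_x(t,x)  = 7*x*sin(6*t)/2
  f_xx(t,x) = 7*sin(6*t)/2
Assemble drift = f_t + (1/2) f_xx = 21*x^2*cos(6*t)/2 + 7*sin(6*t)/4 and diffusion = f_x = 7*x*sin(6*t)/2. Substituting x = B_t:
  d(7*B_t^2*sin(6*t)/4) = (21*B_t^2*cos(6*t)/2 + 7*sin(6*t)/4) dt + (7*B_t*sin(6*t)/2) dB_t.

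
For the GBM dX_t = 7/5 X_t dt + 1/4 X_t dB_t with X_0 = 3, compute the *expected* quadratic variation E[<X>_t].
E[<X>_t] = 45*exp(229*t/80)/229 - 45/229

<X>_t = int_0^t ((1/4) * X_s)^2 ds. Taking expectation inside the integral: E[<X>_t] = (1/4)^2 * int_0^t E[X_s^2] ds. For GBM, E[X_s^2] = x_0^2 * exp((2 mu + sigma^2) s). Integrating:
  E[<X>_t] = (1/4)^2 * 3^2 * (exp((2*(7/5) + (1/4)^2) t) - 1) / (2*(7/5) + (1/4)^2)
           = (1/4)^2 * 3^2 * (exp((229/80) t) - 1) / (229/80) = 45*exp(229*t/80)/229 - 45/229.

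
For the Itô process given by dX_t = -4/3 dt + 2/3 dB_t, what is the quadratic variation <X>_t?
<X>_t = 4*t/9

For an Itô process dX_t = a(t) dt + b(t) dB_t, the quadratic variation is <X>_t = int_0^t b(s)^2 ds (the drift term does not contribute). Here b(s) = 2/3, so
  b(s)^2 = 4/9.
Integrating from 0 to t:
  <X>_t = int_0^t (4/9) ds = 4*t/9.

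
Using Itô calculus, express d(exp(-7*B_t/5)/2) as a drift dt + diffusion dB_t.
d(exp(-7*B_t/5)/2) = (49*exp(-7*B_t/5)/100) dt + (-7*exp(-7*B_t/5)/10) dB_t

Itô's formula for f(B_t) gives d f(B_t) = f'(B_t) dB_t + (1/2) f''(B_t) dt. Compute derivatives of f(x) = exp(-7*x/5)/2:
  f'(x)  = -7*exp(-7*x/5)/10
  f''(x) = 49*exp(-7*x/5)/50
Substitute x = B_t and multiply the f'' term by 1/2:
  drift     = (1/2) * (49*exp(-7*x/5)/50) evaluated at B_t = 49*exp(-7*B_t/5)/100
  diffusion = (-7*exp(-7*x/5)/10) evaluated at B_t = -7*exp(-7*B_t/5)/10
Therefore d(exp(-7*B_t/5)/2) = (49*exp(-7*B_t/5)/100) dt + (-7*exp(-7*B_t/5)/10) dB_t.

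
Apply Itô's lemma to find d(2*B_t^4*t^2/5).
d(2*B_t^4*t^2/5) = (4*B_t^2*t*(B_t^2 + 3*t)/5) dt + (8*B_t^3*t^2/5) dB_t

Itô's formula for f(t, x): d f(t, B_t) = (f_t + (1/2) f_xx) dt + f_x dB_t. Compute partials of f(t, x) = 2*t^2*x^4/5:
  f_t(t,x)  = 4*t*x^4/5
  f_x(t,x)  = 8*t^2*x^3/5
  f_xx(t,x) = 24*t^2*x^2/5
Assemble drift = f_t + (1/2) f_xx = 4*t*x^2*(3*t + x^2)/5 and diffusion = f_x = 8*t^2*x^3/5. Substituting x = B_t:
  d(2*B_t^4*t^2/5) = (4*B_t^2*t*(B_t^2 + 3*t)/5) dt + (8*B_t^3*t^2/5) dB_t.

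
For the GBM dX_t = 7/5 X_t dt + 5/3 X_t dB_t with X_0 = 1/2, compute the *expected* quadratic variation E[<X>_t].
E[<X>_t] = 125*exp(251*t/45)/1004 - 125/1004

<X>_t = int_0^t ((5/3) * X_s)^2 ds. Taking expectation inside the integral: E[<X>_t] = (5/3)^2 * int_0^t E[X_s^2] ds. For GBM, E[X_s^2] = x_0^2 * exp((2 mu + sigma^2) s). Integrating:
  E[<X>_t] = (5/3)^2 * (1/2)^2 * (exp((2*(7/5) + (5/3)^2) t) - 1) / (2*(7/5) + (5/3)^2)
           = (5/3)^2 * (1/2)^2 * (exp((251/45) t) - 1) / (251/45) = 125*exp(251*t/45)/1004 - 125/1004.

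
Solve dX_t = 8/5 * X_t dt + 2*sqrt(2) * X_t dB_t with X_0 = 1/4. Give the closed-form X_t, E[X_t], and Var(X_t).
X_t = 1/4 * exp((-12/5) t + (2*sqrt(2)) B_t); E[X_t] = exp(8*t/5)/4; Var(X_t) = (exp(8*t) - 1)*exp(16*t/5)/16

For GBM dX = mu X dt + sigma X dB with X_0 = x_0, apply Itô to Y = log X: dY = (mu - sigma^2/2) dt + sigma dB, so Y_t = log(x_0) + (mu - sigma^2/2) t + sigma B_t and hence X_t = x_0 * exp((mu - sigma^2/2) t + sigma B_t).
With mu = 8/5, sigma = 2*sqrt(2), x_0 = 1/4, this gives:
  X_t = 1/4 * exp((-12/5) * t + (2*sqrt(2)) * B_t).
Since sigma*B_t ~ Normal(0, sigma^2 t), E[exp(sigma*B_t)] = exp(sigma^2 t / 2); so E[X_t] = x_0 * exp((mu - sigma^2/2) t) * exp(sigma^2 t / 2) = x_0 * exp(mu t) = exp(8*t/5)/4.
Var(X_t) = E[X_t^2] - (E[X_t])^2 = x_0^2 * exp(2 mu t) * (exp(sigma^2 t) - 1) = (exp(8*t) - 1)*exp(16*t/5)/16.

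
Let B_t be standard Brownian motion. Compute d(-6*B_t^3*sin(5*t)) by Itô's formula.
d(-6*B_t^3*sin(5*t)) = (-30*B_t^3*cos(5*t) - 18*B_t*sin(5*t)) dt + (-18*B_t^2*sin(5*t)) dB_t

Itô's formula for f(t, x): d f(t, B_t) = (f_t + (1/2) f_xx) dt + f_x dB_t. Compute partials of f(t, x) = -6*x^3*sin(5*t):
  f_t(t,x)  = -30*x^3*cos(5*t)
  f_x(t,x)  = -18*x^2*sin(5*t)
  f_xx(t,x) = -36*x*sin(5*t)
Assemble drift = f_t + (1/2) f_xx = -30*x^3*cos(5*t) - 18*x*sin(5*t) and diffusion = f_x = -18*x^2*sin(5*t). Substituting x = B_t:
  d(-6*B_t^3*sin(5*t)) = (-30*B_t^3*cos(5*t) - 18*B_t*sin(5*t)) dt + (-18*B_t^2*sin(5*t)) dB_t.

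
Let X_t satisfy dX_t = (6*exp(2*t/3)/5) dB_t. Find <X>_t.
<X>_t = 27*exp(4*t/3)/25 - 27/25

For an Itô process dX_t = a(t) dt + b(t) dB_t, the quadratic variation is <X>_t = int_0^t b(s)^2 ds (the drift term does not contribute). Here b(s) = 6*exp(2*s/3)/5, so
  b(s)^2 = 36*exp(4*s/3)/25.
Integrating from 0 to t:
  <X>_t = int_0^t (36*exp(4*s/3)/25) ds = 27*exp(4*t/3)/25 - 27/25.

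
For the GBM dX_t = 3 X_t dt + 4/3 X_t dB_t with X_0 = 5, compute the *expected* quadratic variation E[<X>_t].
E[<X>_t] = 40*exp(70*t/9)/7 - 40/7

<X>_t = int_0^t ((4/3) * X_s)^2 ds. Taking expectation inside the integral: E[<X>_t] = (4/3)^2 * int_0^t E[X_s^2] ds. For GBM, E[X_s^2] = x_0^2 * exp((2 mu + sigma^2) s). Integrating:
  E[<X>_t] = (4/3)^2 * 5^2 * (exp((2*3 + (4/3)^2) t) - 1) / (2*3 + (4/3)^2)
           = (4/3)^2 * 5^2 * (exp((70/9) t) - 1) / (70/9) = 40*exp(70*t/9)/7 - 40/7.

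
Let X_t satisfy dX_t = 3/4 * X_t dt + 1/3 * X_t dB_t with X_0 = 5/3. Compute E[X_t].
E[X_t] = 5*exp(3*t/4)/3

For GBM dX = mu X dt + sigma X dB with X_0 = x_0, apply Itô to Y = log X: dY = (mu - sigma^2/2) dt + sigma dB, so Y_t = log(x_0) + (mu - sigma^2/2) t + sigma B_t and hence X_t = x_0 * exp((mu - sigma^2/2) t + sigma B_t).
With mu = 3/4, sigma = 1/3, x_0 = 5/3, this gives:
  X_t = 5/3 * exp((25/36) * t + (1/3) * B_t).
Since sigma*B_t ~ Normal(0, sigma^2 t), E[exp(sigma*B_t)] = exp(sigma^2 t / 2); so E[X_t] = x_0 * exp((mu - sigma^2/2) t) * exp(sigma^2 t / 2) = x_0 * exp(mu t) = 5*exp(3*t/4)/3.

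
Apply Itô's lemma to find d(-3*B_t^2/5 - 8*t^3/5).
d(-3*B_t^2/5 - 8*t^3/5) = (-24*t^2/5 - 3/5) dt + (-6*B_t/5) dB_t

Itô's formula for f(t, x): d f(t, B_t) = (f_t + (1/2) f_xx) dt + f_x dB_t. Compute partials of f(t, x) = -8*t^3/5 - 3*x^2/5:
  f_t(t,x)  = -24*t^2/5
  f_x(t,x)  = -6*x/5
  f_xx(t,x) = -6/5
Assemble drift = f_t + (1/2) f_xx = -24*t^2/5 - 3/5 and diffusion = f_x = -6*x/5. Substituting x = B_t:
  d(-3*B_t^2/5 - 8*t^3/5) = (-24*t^2/5 - 3/5) dt + (-6*B_t/5) dB_t.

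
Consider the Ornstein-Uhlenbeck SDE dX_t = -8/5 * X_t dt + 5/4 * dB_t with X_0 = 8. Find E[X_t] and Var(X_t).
E[X_t] = 8*exp(-8*t/5); Var(X_t) = 125/256 - 125*exp(-16*t/5)/256

The OU SDE dX = -theta X dt + sigma dB admits the integrating factor exp(theta t): d(exp(theta t) X_t) = sigma exp(theta t) dB_t. Integrating from 0 to t:
  X_t = x_0 * exp(-theta t) + sigma * int_0^t exp(-theta (t-s)) dB_s.
The Itô integral has mean 0 and (by the Itô isometry) variance sigma^2 * int_0^t exp(-2 theta (t - s)) ds = sigma^2 * (1 - exp(-2 theta t)) / (2 theta).
With theta = 8/5, sigma = 5/4, x_0 = 8:
  E[X_t] = 8 * exp(-8/5 t) = 8*exp(-8*t/5)
  Var(X_t) = (5/4)^2 * (1 - exp(-2*8/5 t)) / (2 * 8/5) = 125/256 - 125*exp(-16*t/5)/256.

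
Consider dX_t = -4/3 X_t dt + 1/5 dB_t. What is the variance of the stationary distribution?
lim Var(X_t) = 3/200

The OU SDE dX = -theta X dt + sigma dB admits the integrating factor exp(theta t): d(exp(theta t) X_t) = sigma exp(theta t) dB_t. Integrating from 0 to t gives X_t = x_0 * exp(-theta t) + sigma * int_0^t exp(-theta (t-s)) dB_s for any initial x_0. The Itô integral has variance (by the Itô isometry) sigma^2 * int_0^t exp(-2 theta (t - s)) ds = sigma^2 * (1 - exp(-2 theta t)) / (2 theta), independent of x_0.
With theta = 4/3, sigma = 1/5:
  Var(X_t) = (1/5)^2 * (1 - exp(-2*4/3 t)) / (2 * 4/3) = 3/200 - 3*exp(-8*t/3)/200.
As t -> infinity, exp(-2*4/3 t) -> 0, so the stationary variance is sigma^2 / (2 theta) = 3/200.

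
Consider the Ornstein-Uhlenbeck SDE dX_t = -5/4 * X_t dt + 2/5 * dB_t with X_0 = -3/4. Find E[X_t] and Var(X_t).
E[X_t] = -3*exp(-5*t/4)/4; Var(X_t) = 8/125 - 8*exp(-5*t/2)/125

The OU SDE dX = -theta X dt + sigma dB admits the integrating factor exp(theta t): d(exp(theta t) X_t) = sigma exp(theta t) dB_t. Integrating from 0 to t:
  X_t = x_0 * exp(-theta t) + sigma * int_0^t exp(-theta (t-s)) dB_s.
The Itô integral has mean 0 and (by the Itô isometry) variance sigma^2 * int_0^t exp(-2 theta (t - s)) ds = sigma^2 * (1 - exp(-2 theta t)) / (2 theta).
With theta = 5/4, sigma = 2/5, x_0 = -3/4:
  E[X_t] = -3/4 * exp(-5/4 t) = -3*exp(-5*t/4)/4
  Var(X_t) = (2/5)^2 * (1 - exp(-2*5/4 t)) / (2 * 5/4) = 8/125 - 8*exp(-5*t/2)/125.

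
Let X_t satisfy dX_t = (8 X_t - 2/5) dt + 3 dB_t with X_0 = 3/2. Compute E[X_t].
E[X_t] = 29*exp(8*t)/20 + 1/20

Taking expectations and using E[dB_t] = 0, the mean m(t) = E[X_t] satisfies the ODE m'(t) = a m(t) + b with m(0) = x_0. With a = 8, b = -2/5, x_0 = 3/2, the solution is
  m(t) = x_0 * exp(a t) + (b/a) * (exp(a t) - 1)
       = (3/2) * exp(8 t) + ((-2/5)/8) * (exp(8 t) - 1)
       = 29*exp(8*t)/20 + 1/20.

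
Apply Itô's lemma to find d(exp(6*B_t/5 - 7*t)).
d(exp(6*B_t/5 - 7*t)) = (-157*exp(6*B_t/5 - 7*t)/25) dt + (6*exp(6*B_t/5 - 7*t)/5) dB_t

Itô's formula for f(t, x): d f(t, B_t) = (f_t + (1/2) f_xx) dt + f_x dB_t. Compute partials of f(t, x) = exp(-7*t + 6*x/5):
  f_t(t,x)  = -7*exp(-7*t + 6*x/5)
  f_x(t,x)  = 6*exp(-7*t + 6*x/5)/5
  f_xx(t,x) = 36*exp(-7*t + 6*x/5)/25
Assemble drift = f_t + (1/2) f_xx = -157*exp(-7*t + 6*x/5)/25 and diffusion = f_x = 6*exp(-7*t + 6*x/5)/5. Substituting x = B_t:
  d(exp(6*B_t/5 - 7*t)) = (-157*exp(6*B_t/5 - 7*t)/25) dt + (6*exp(6*B_t/5 - 7*t)/5) dB_t.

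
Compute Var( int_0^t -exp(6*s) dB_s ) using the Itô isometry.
Var = exp(12*t)/12 - 1/12

The Itô integral of a deterministic integrand f(s) has mean 0 because each increment f(s) * (B_{s+ds} - B_s) has mean 0. By the Itô isometry:
  Var( int_0^t f(s) dB_s ) = E[ (int_0^t f(s) dB_s)^2 ] = int_0^t f(s)^2 ds.
Here f(s) = -exp(6*s), so f(s)^2 = exp(12*s). Integrate:
  int_0^t (exp(12*s)) ds = exp(12*t)/12 - 1/12.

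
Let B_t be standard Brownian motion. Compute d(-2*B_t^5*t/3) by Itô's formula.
d(-2*B_t^5*t/3) = (2*B_t^3*(-B_t^2 - 10*t)/3) dt + (-10*B_t^4*t/3) dB_t

Itô's formula for f(t, x): d f(t, B_t) = (f_t + (1/2) f_xx) dt + f_x dB_t. Compute partials of f(t, x) = -2*t*x^5/3:
  f_t(t,x)  = -2*x^5/3
  f_x(t,x)  = -10*t*x^4/3
  f_xx(t,x) = -40*t*x^3/3
Assemble drift = f_t + (1/2) f_xx = 2*x^3*(-10*t - x^2)/3 and diffusion = f_x = -10*t*x^4/3. Substituting x = B_t:
  d(-2*B_t^5*t/3) = (2*B_t^3*(-B_t^2 - 10*t)/3) dt + (-10*B_t^4*t/3) dB_t.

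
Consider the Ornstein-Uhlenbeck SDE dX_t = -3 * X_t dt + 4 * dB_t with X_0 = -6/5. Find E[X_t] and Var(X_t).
E[X_t] = -6*exp(-3*t)/5; Var(X_t) = 8/3 - 8*exp(-6*t)/3

The OU SDE dX = -theta X dt + sigma dB admits the integrating factor exp(theta t): d(exp(theta t) X_t) = sigma exp(theta t) dB_t. Integrating from 0 to t:
  X_t = x_0 * exp(-theta t) + sigma * int_0^t exp(-theta (t-s)) dB_s.
The Itô integral has mean 0 and (by the Itô isometry) variance sigma^2 * int_0^t exp(-2 theta (t - s)) ds = sigma^2 * (1 - exp(-2 theta t)) / (2 theta).
With theta = 3, sigma = 4, x_0 = -6/5:
  E[X_t] = -6/5 * exp(-3 t) = -6*exp(-3*t)/5
  Var(X_t) = (4)^2 * (1 - exp(-2*3 t)) / (2 * 3) = 8/3 - 8*exp(-6*t)/3.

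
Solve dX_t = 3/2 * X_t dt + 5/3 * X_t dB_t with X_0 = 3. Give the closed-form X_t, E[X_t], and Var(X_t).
X_t = 3 * exp((1/9) t + (5/3) B_t); E[X_t] = 3*exp(3*t/2); Var(X_t) = 9*(exp(25*t/9) - 1)*exp(3*t)

For GBM dX = mu X dt + sigma X dB with X_0 = x_0, apply Itô to Y = log X: dY = (mu - sigma^2/2) dt + sigma dB, so Y_t = log(x_0) + (mu - sigma^2/2) t + sigma B_t and hence X_t = x_0 * exp((mu - sigma^2/2) t + sigma B_t).
With mu = 3/2, sigma = 5/3, x_0 = 3, this gives:
  X_t = 3 * exp((1/9) * t + (5/3) * B_t).
Since sigma*B_t ~ Normal(0, sigma^2 t), E[exp(sigma*B_t)] = exp(sigma^2 t / 2); so E[X_t] = x_0 * exp((mu - sigma^2/2) t) * exp(sigma^2 t / 2) = x_0 * exp(mu t) = 3*exp(3*t/2).
Var(X_t) = E[X_t^2] - (E[X_t])^2 = x_0^2 * exp(2 mu t) * (exp(sigma^2 t) - 1) = 9*(exp(25*t/9) - 1)*exp(3*t).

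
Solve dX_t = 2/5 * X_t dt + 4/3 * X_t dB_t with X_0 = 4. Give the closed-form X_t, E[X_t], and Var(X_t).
X_t = 4 * exp((-22/45) t + (4/3) B_t); E[X_t] = 4*exp(2*t/5); Var(X_t) = 16*(exp(16*t/9) - 1)*exp(4*t/5)

For GBM dX = mu X dt + sigma X dB with X_0 = x_0, apply Itô to Y = log X: dY = (mu - sigma^2/2) dt + sigma dB, so Y_t = log(x_0) + (mu - sigma^2/2) t + sigma B_t and hence X_t = x_0 * exp((mu - sigma^2/2) t + sigma B_t).
With mu = 2/5, sigma = 4/3, x_0 = 4, this gives:
  X_t = 4 * exp((-22/45) * t + (4/3) * B_t).
Since sigma*B_t ~ Normal(0, sigma^2 t), E[exp(sigma*B_t)] = exp(sigma^2 t / 2); so E[X_t] = x_0 * exp((mu - sigma^2/2) t) * exp(sigma^2 t / 2) = x_0 * exp(mu t) = 4*exp(2*t/5).
Var(X_t) = E[X_t^2] - (E[X_t])^2 = x_0^2 * exp(2 mu t) * (exp(sigma^2 t) - 1) = 16*(exp(16*t/9) - 1)*exp(4*t/5).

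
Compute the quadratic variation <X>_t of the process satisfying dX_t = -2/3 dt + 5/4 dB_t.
<X>_t = 25*t/16

For an Itô process dX_t = a(t) dt + b(t) dB_t, the quadratic variation is <X>_t = int_0^t b(s)^2 ds (the drift term does not contribute). Here b(s) = 5/4, so
  b(s)^2 = 25/16.
Integrating from 0 to t:
  <X>_t = int_0^t (25/16) ds = 25*t/16.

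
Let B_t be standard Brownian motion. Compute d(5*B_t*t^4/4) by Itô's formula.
d(5*B_t*t^4/4) = (5*B_t*t^3) dt + (5*t^4/4) dB_t

Itô's formula for f(t, x): d f(t, B_t) = (f_t + (1/2) f_xx) dt + f_x dB_t. Compute partials of f(t, x) = 5*t^4*x/4:
  f_t(t,x)  = 5*t^3*x
  f_x(t,x)  = 5*t^4/4
  f_xx(t,x) = 0
Assemble drift = f_t + (1/2) f_xx = 5*t^3*x and diffusion = f_x = 5*t^4/4. Substituting x = B_t:
  d(5*B_t*t^4/4) = (5*B_t*t^3) dt + (5*t^4/4) dB_t.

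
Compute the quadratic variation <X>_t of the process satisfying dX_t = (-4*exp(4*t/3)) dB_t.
<X>_t = 6*exp(8*t/3) - 6

For an Itô process dX_t = a(t) dt + b(t) dB_t, the quadratic variation is <X>_t = int_0^t b(s)^2 ds (the drift term does not contribute). Here b(s) = -4*exp(4*s/3), so
  b(s)^2 = 16*exp(8*s/3).
Integrating from 0 to t:
  <X>_t = int_0^t (16*exp(8*s/3)) ds = 6*exp(8*t/3) - 6.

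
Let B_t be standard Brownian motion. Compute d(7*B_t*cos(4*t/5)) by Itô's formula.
d(7*B_t*cos(4*t/5)) = (-28*B_t*sin(4*t/5)/5) dt + (7*cos(4*t/5)) dB_t

Itô's formula for f(t, x): d f(t, B_t) = (f_t + (1/2) f_xx) dt + f_x dB_t. Compute partials of f(t, x) = 7*x*cos(4*t/5):
  f_t(t,x)  = -28*x*sin(4*t/5)/5
  f_x(t,x)  = 7*cos(4*t/5)
  f_xx(t,x) = 0
Assemble drift = f_t + (1/2) f_xx = -28*x*sin(4*t/5)/5 and diffusion = f_x = 7*cos(4*t/5). Substituting x = B_t:
  d(7*B_t*cos(4*t/5)) = (-28*B_t*sin(4*t/5)/5) dt + (7*cos(4*t/5)) dB_t.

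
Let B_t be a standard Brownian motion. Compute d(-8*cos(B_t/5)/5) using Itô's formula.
d(-8*cos(B_t/5)/5) = (4*cos(B_t/5)/125) dt + (8*sin(B_t/5)/25) dB_t

Itô's formula for f(B_t) gives d f(B_t) = f'(B_t) dB_t + (1/2) f''(B_t) dt. Compute derivatives of f(x) = -8*cos(x/5)/5:
  f'(x)  = 8*sin(x/5)/25
  f''(x) = 8*cos(x/5)/125
Substitute x = B_t and multiply the f'' term by 1/2:
  drift     = (1/2) * (8*cos(x/5)/125) evaluated at B_t = 4*cos(B_t/5)/125
  diffusion = (8*sin(x/5)/25) evaluated at B_t = 8*sin(B_t/5)/25
Therefore d(-8*cos(B_t/5)/5) = (4*cos(B_t/5)/125) dt + (8*sin(B_t/5)/25) dB_t.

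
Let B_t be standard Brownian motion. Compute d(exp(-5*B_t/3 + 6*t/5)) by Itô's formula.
d(exp(-5*B_t/3 + 6*t/5)) = (233*exp(-5*B_t/3 + 6*t/5)/90) dt + (-5*exp(-5*B_t/3 + 6*t/5)/3) dB_t

Itô's formula for f(t, x): d f(t, B_t) = (f_t + (1/2) f_xx) dt + f_x dB_t. Compute partials of f(t, x) = exp(6*t/5 - 5*x/3):
  f_t(t,x)  = 6*exp(6*t/5 - 5*x/3)/5
  f_x(t,x)  = -5*exp(6*t/5 - 5*x/3)/3
  f_xx(t,x) = 25*exp(6*t/5 - 5*x/3)/9
Assemble drift = f_t + (1/2) f_xx = 233*exp(6*t/5 - 5*x/3)/90 and diffusion = f_x = -5*exp(6*t/5 - 5*x/3)/3. Substituting x = B_t:
  d(exp(-5*B_t/3 + 6*t/5)) = (233*exp(-5*B_t/3 + 6*t/5)/90) dt + (-5*exp(-5*B_t/3 + 6*t/5)/3) dB_t.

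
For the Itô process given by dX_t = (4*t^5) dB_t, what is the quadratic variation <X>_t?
<X>_t = 16*t^11/11

For an Itô process dX_t = a(t) dt + b(t) dB_t, the quadratic variation is <X>_t = int_0^t b(s)^2 ds (the drift term does not contribute). Here b(s) = 4*s^5, so
  b(s)^2 = 16*s^10.
Integrating from 0 to t:
  <X>_t = int_0^t (16*s^10) ds = 16*t^11/11.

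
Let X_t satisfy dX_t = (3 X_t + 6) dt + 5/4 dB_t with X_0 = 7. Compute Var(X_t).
Var(X_t) = 25*exp(6*t)/96 - 25/96

The variance V(t) = Var(X_t) satisfies V'(t) = 2 a V(t) + c^2 with V(0) = 0 (drift coefficient is linear in X, diffusion is constant). With a = 3, c = 5/4, the solution is
  V(t) = (c^2 / (2 a)) * (exp(2 a t) - 1)
       = ((5/4)^2 / (2*3)) * (exp(6 t) - 1)
       = 25*exp(6*t)/96 - 25/96.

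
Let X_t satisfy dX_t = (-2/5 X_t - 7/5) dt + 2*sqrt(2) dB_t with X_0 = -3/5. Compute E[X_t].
E[X_t] = -7/2 + 29*exp(-2*t/5)/10

Taking expectations and using E[dB_t] = 0, the mean m(t) = E[X_t] satisfies the ODE m'(t) = a m(t) + b with m(0) = x_0. With a = -2/5, b = -7/5, x_0 = -3/5, the solution is
  m(t) = x_0 * exp(a t) + (b/a) * (exp(a t) - 1)
       = (-3/5) * exp((-2/5) t) + ((-7/5)/(-2/5)) * (exp((-2/5) t) - 1)
       = -7/2 + 29*exp(-2*t/5)/10.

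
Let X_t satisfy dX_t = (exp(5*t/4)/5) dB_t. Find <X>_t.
<X>_t = 2*exp(5*t/2)/125 - 2/125

For an Itô process dX_t = a(t) dt + b(t) dB_t, the quadratic variation is <X>_t = int_0^t b(s)^2 ds (the drift term does not contribute). Here b(s) = exp(5*s/4)/5, so
  b(s)^2 = exp(5*s/2)/25.
Integrating from 0 to t:
  <X>_t = int_0^t (exp(5*s/2)/25) ds = 2*exp(5*t/2)/125 - 2/125.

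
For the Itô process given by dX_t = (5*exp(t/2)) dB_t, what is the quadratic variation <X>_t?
<X>_t = 25*exp(t) - 25

For an Itô process dX_t = a(t) dt + b(t) dB_t, the quadratic variation is <X>_t = int_0^t b(s)^2 ds (the drift term does not contribute). Here b(s) = 5*exp(s/2), so
  b(s)^2 = 25*exp(s).
Integrating from 0 to t:
  <X>_t = int_0^t (25*exp(s)) ds = 25*exp(t) - 25.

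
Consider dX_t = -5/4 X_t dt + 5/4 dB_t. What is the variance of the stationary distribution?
lim Var(X_t) = 5/8

The OU SDE dX = -theta X dt + sigma dB admits the integrating factor exp(theta t): d(exp(theta t) X_t) = sigma exp(theta t) dB_t. Integrating from 0 to t gives X_t = x_0 * exp(-theta t) + sigma * int_0^t exp(-theta (t-s)) dB_s for any initial x_0. The Itô integral has variance (by the Itô isometry) sigma^2 * int_0^t exp(-2 theta (t - s)) ds = sigma^2 * (1 - exp(-2 theta t)) / (2 theta), independent of x_0.
With theta = 5/4, sigma = 5/4:
  Var(X_t) = (5/4)^2 * (1 - exp(-2*5/4 t)) / (2 * 5/4) = 5/8 - 5*exp(-5*t/2)/8.
As t -> infinity, exp(-2*5/4 t) -> 0, so the stationary variance is sigma^2 / (2 theta) = 5/8.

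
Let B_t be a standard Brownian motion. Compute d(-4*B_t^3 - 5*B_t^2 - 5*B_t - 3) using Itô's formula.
d(-4*B_t^3 - 5*B_t^2 - 5*B_t - 3) = (-12*B_t - 5) dt + (-12*B_t^2 - 10*B_t - 5) dB_t

Itô's formula for f(B_t) gives d f(B_t) = f'(B_t) dB_t + (1/2) f''(B_t) dt. Compute derivatives of f(x) = -4*x^3 - 5*x^2 - 5*x - 3:
  f'(x)  = -12*x^2 - 10*x - 5
  f''(x) = -24*x - 10
Substitute x = B_t and multiply the f'' term by 1/2:
  drift     = (1/2) * (-24*x - 10) evaluated at B_t = -12*B_t - 5
  diffusion = (-12*x^2 - 10*x - 5) evaluated at B_t = -12*B_t^2 - 10*B_t - 5
Therefore d(-4*B_t^3 - 5*B_t^2 - 5*B_t - 3) = (-12*B_t - 5) dt + (-12*B_t^2 - 10*B_t - 5) dB_t.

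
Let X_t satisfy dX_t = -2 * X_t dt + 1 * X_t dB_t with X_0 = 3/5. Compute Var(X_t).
Var(X_t) = (9*exp(t) - 9)*exp(-4*t)/25

For GBM dX = mu X dt + sigma X dB with X_0 = x_0, apply Itô to Y = log X: dY = (mu - sigma^2/2) dt + sigma dB, so Y_t = log(x_0) + (mu - sigma^2/2) t + sigma B_t and hence X_t = x_0 * exp((mu - sigma^2/2) t + sigma B_t).
With mu = -2, sigma = 1, x_0 = 3/5, this gives:
  X_t = 3/5 * exp((-5/2) * t + (1) * B_t).
Since sigma*B_t ~ Normal(0, sigma^2 t), E[exp(sigma*B_t)] = exp(sigma^2 t / 2); so E[X_t] = x_0 * exp((mu - sigma^2/2) t) * exp(sigma^2 t / 2) = x_0 * exp(mu t) = 3*exp(-2*t)/5.
Var(X_t) = E[X_t^2] - (E[X_t])^2 = x_0^2 * exp(2 mu t) * (exp(sigma^2 t) - 1) = (9*exp(t) - 9)*exp(-4*t)/25.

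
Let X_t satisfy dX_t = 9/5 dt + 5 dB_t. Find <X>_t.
<X>_t = 25*t

For an Itô process dX_t = a(t) dt + b(t) dB_t, the quadratic variation is <X>_t = int_0^t b(s)^2 ds (the drift term does not contribute). Here b(s) = 5, so
  b(s)^2 = 25.
Integrating from 0 to t:
  <X>_t = int_0^t (25) ds = 25*t.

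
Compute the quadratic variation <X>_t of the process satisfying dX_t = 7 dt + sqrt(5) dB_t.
<X>_t = 5*t

For an Itô process dX_t = a(t) dt + b(t) dB_t, the quadratic variation is <X>_t = int_0^t b(s)^2 ds (the drift term does not contribute). Here b(s) = sqrt(5), so
  b(s)^2 = 5.
Integrating from 0 to t:
  <X>_t = int_0^t (5) ds = 5*t.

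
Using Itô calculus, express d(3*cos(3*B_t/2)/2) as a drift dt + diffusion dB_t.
d(3*cos(3*B_t/2)/2) = (-27*cos(3*B_t/2)/16) dt + (-9*sin(3*B_t/2)/4) dB_t

Itô's formula for f(B_t) gives d f(B_t) = f'(B_t) dB_t + (1/2) f''(B_t) dt. Compute derivatives of f(x) = 3*cos(3*x/2)/2:
  f'(x)  = -9*sin(3*x/2)/4
  f''(x) = -27*cos(3*x/2)/8
Substitute x = B_t and multiply the f'' term by 1/2:
  drift     = (1/2) * (-27*cos(3*x/2)/8) evaluated at B_t = -27*cos(3*B_t/2)/16
  diffusion = (-9*sin(3*x/2)/4) evaluated at B_t = -9*sin(3*B_t/2)/4
Therefore d(3*cos(3*B_t/2)/2) = (-27*cos(3*B_t/2)/16) dt + (-9*sin(3*B_t/2)/4) dB_t.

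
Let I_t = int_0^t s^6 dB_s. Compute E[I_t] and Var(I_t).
E[I_t] = 0; Var(I_t) = t^13/13

The Itô integral of a deterministic integrand f(s) has mean 0 because each increment f(s) * (B_{s+ds} - B_s) has mean 0. By the Itô isometry:
  Var( int_0^t f(s) dB_s ) = E[ (int_0^t f(s) dB_s)^2 ] = int_0^t f(s)^2 ds.
Here f(s) = s^6, so f(s)^2 = s^12. Integrate:
  int_0^t (s^12) ds = t^13/13.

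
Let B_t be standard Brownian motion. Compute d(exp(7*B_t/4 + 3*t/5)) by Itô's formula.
d(exp(7*B_t/4 + 3*t/5)) = (341*exp(7*B_t/4 + 3*t/5)/160) dt + (7*exp(7*B_t/4 + 3*t/5)/4) dB_t

Itô's formula for f(t, x): d f(t, B_t) = (f_t + (1/2) f_xx) dt + f_x dB_t. Compute partials of f(t, x) = exp(3*t/5 + 7*x/4):
  f_t(t,x)  = 3*exp(3*t/5 + 7*x/4)/5
  f_x(t,x)  = 7*exp(3*t/5 + 7*x/4)/4
  f_xx(t,x) = 49*exp(3*t/5 + 7*x/4)/16
Assemble drift = f_t + (1/2) f_xx = 341*exp(3*t/5 + 7*x/4)/160 and diffusion = f_x = 7*exp(3*t/5 + 7*x/4)/4. Substituting x = B_t:
  d(exp(7*B_t/4 + 3*t/5)) = (341*exp(7*B_t/4 + 3*t/5)/160) dt + (7*exp(7*B_t/4 + 3*t/5)/4) dB_t.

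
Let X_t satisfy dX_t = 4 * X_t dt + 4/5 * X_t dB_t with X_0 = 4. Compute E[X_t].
E[X_t] = 4*exp(4*t)

For GBM dX = mu X dt + sigma X dB with X_0 = x_0, apply Itô to Y = log X: dY = (mu - sigma^2/2) dt + sigma dB, so Y_t = log(x_0) + (mu - sigma^2/2) t + sigma B_t and hence X_t = x_0 * exp((mu - sigma^2/2) t + sigma B_t).
With mu = 4, sigma = 4/5, x_0 = 4, this gives:
  X_t = 4 * exp((92/25) * t + (4/5) * B_t).
Since sigma*B_t ~ Normal(0, sigma^2 t), E[exp(sigma*B_t)] = exp(sigma^2 t / 2); so E[X_t] = x_0 * exp((mu - sigma^2/2) t) * exp(sigma^2 t / 2) = x_0 * exp(mu t) = 4*exp(4*t).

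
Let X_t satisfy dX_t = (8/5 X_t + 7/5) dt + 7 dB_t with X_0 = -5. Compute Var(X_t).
Var(X_t) = 245*exp(16*t/5)/16 - 245/16

The variance V(t) = Var(X_t) satisfies V'(t) = 2 a V(t) + c^2 with V(0) = 0 (drift coefficient is linear in X, diffusion is constant). With a = 8/5, c = 7, the solution is
  V(t) = (c^2 / (2 a)) * (exp(2 a t) - 1)
       = (7^2 / (2*(8/5))) * (exp((16/5) t) - 1)
       = 245*exp(16*t/5)/16 - 245/16.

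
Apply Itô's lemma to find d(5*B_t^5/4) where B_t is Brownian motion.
d(5*B_t^5/4) = (25*B_t^3/2) dt + (25*B_t^4/4) dB_t

Itô's formula for f(B_t) gives d f(B_t) = f'(B_t) dB_t + (1/2) f''(B_t) dt. Compute derivatives of f(x) = 5*x^5/4:
  f'(x)  = 25*x^4/4
  f''(x) = 25*x^3
Substitute x = B_t and multiply the f'' term by 1/2:
  drift     = (1/2) * (25*x^3) evaluated at B_t = 25*B_t^3/2
  diffusion = (25*x^4/4) evaluated at B_t = 25*B_t^4/4
Therefore d(5*B_t^5/4) = (25*B_t^3/2) dt + (25*B_t^4/4) dB_t.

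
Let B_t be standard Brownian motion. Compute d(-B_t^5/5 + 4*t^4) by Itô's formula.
d(-B_t^5/5 + 4*t^4) = (-2*B_t^3 + 16*t^3) dt + (-B_t^4) dB_t

Itô's formula for f(t, x): d f(t, B_t) = (f_t + (1/2) f_xx) dt + f_x dB_t. Compute partials of f(t, x) = 4*t^4 - x^5/5:
  f_t(t,x)  = 16*t^3
  f_x(t,x)  = -x^4
  f_xx(t,x) = -4*x^3
Assemble drift = f_t + (1/2) f_xx = 16*t^3 - 2*x^3 and diffusion = f_x = -x^4. Substituting x = B_t:
  d(-B_t^5/5 + 4*t^4) = (-2*B_t^3 + 16*t^3) dt + (-B_t^4) dB_t.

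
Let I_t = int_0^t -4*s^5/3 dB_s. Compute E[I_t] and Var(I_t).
E[I_t] = 0; Var(I_t) = 16*t^11/99

The Itô integral of a deterministic integrand f(s) has mean 0 because each increment f(s) * (B_{s+ds} - B_s) has mean 0. By the Itô isometry:
  Var( int_0^t f(s) dB_s ) = E[ (int_0^t f(s) dB_s)^2 ] = int_0^t f(s)^2 ds.
Here f(s) = -4*s^5/3, so f(s)^2 = 16*s^10/9. Integrate:
  int_0^t (16*s^10/9) ds = 16*t^11/99.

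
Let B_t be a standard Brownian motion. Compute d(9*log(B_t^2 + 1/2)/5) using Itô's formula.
d(9*log(B_t^2 + 1/2)/5) = (18*(1 - 2*B_t^2)/(5*(2*B_t^2 + 1)^2)) dt + (36*B_t/(5*(2*B_t^2 + 1))) dB_t

Itô's formula for f(B_t) gives d f(B_t) = f'(B_t) dB_t + (1/2) f''(B_t) dt. Compute derivatives of f(x) = 9*log(x^2 + 1/2)/5:
  f'(x)  = 36*x/(5*(2*x^2 + 1))
  f''(x) = 36*(1 - 2*x^2)/(5*(2*x^2 + 1)^2)
Substitute x = B_t and multiply the f'' term by 1/2:
  drift     = (1/2) * (36*(1 - 2*x^2)/(5*(2*x^2 + 1)^2)) evaluated at B_t = 18*(1 - 2*B_t^2)/(5*(2*B_t^2 + 1)^2)
  diffusion = (36*x/(5*(2*x^2 + 1))) evaluated at B_t = 36*B_t/(5*(2*B_t^2 + 1))
Therefore d(9*log(B_t^2 + 1/2)/5) = (18*(1 - 2*B_t^2)/(5*(2*B_t^2 + 1)^2)) dt + (36*B_t/(5*(2*B_t^2 + 1))) dB_t.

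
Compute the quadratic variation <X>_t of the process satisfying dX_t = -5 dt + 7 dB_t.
<X>_t = 49*t

For an Itô process dX_t = a(t) dt + b(t) dB_t, the quadratic variation is <X>_t = int_0^t b(s)^2 ds (the drift term does not contribute). Here b(s) = 7, so
  b(s)^2 = 49.
Integrating from 0 to t:
  <X>_t = int_0^t (49) ds = 49*t.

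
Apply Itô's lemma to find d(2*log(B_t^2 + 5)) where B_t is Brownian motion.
d(2*log(B_t^2 + 5)) = (2*(5 - B_t^2)/(B_t^2 + 5)^2) dt + (4*B_t/(B_t^2 + 5)) dB_t

Itô's formula for f(B_t) gives d f(B_t) = f'(B_t) dB_t + (1/2) f''(B_t) dt. Compute derivatives of f(x) = 2*log(x^2 + 5):
  f'(x)  = 4*x/(x^2 + 5)
  f''(x) = 4*(5 - x^2)/(x^2 + 5)^2
Substitute x = B_t and multiply the f'' term by 1/2:
  drift     = (1/2) * (4*(5 - x^2)/(x^2 + 5)^2) evaluated at B_t = 2*(5 - B_t^2)/(B_t^2 + 5)^2
  diffusion = (4*x/(x^2 + 5)) evaluated at B_t = 4*B_t/(B_t^2 + 5)
Therefore d(2*log(B_t^2 + 5)) = (2*(5 - B_t^2)/(B_t^2 + 5)^2) dt + (4*B_t/(B_t^2 + 5)) dB_t.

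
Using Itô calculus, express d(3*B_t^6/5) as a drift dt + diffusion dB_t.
d(3*B_t^6/5) = (9*B_t^4) dt + (18*B_t^5/5) dB_t

Itô's formula for f(B_t) gives d f(B_t) = f'(B_t) dB_t + (1/2) f''(B_t) dt. Compute derivatives of f(x) = 3*x^6/5:
  f'(x)  = 18*x^5/5
  f''(x) = 18*x^4
Substitute x = B_t and multiply the f'' term by 1/2:
  drift     = (1/2) * (18*x^4) evaluated at B_t = 9*B_t^4
  diffusion = (18*x^5/5) evaluated at B_t = 18*B_t^5/5
Therefore d(3*B_t^6/5) = (9*B_t^4) dt + (18*B_t^5/5) dB_t.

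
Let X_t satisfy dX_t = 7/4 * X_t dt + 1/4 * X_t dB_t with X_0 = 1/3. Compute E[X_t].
E[X_t] = exp(7*t/4)/3

For GBM dX = mu X dt + sigma X dB with X_0 = x_0, apply Itô to Y = log X: dY = (mu - sigma^2/2) dt + sigma dB, so Y_t = log(x_0) + (mu - sigma^2/2) t + sigma B_t and hence X_t = x_0 * exp((mu - sigma^2/2) t + sigma B_t).
With mu = 7/4, sigma = 1/4, x_0 = 1/3, this gives:
  X_t = 1/3 * exp((55/32) * t + (1/4) * B_t).
Since sigma*B_t ~ Normal(0, sigma^2 t), E[exp(sigma*B_t)] = exp(sigma^2 t / 2); so E[X_t] = x_0 * exp((mu - sigma^2/2) t) * exp(sigma^2 t / 2) = x_0 * exp(mu t) = exp(7*t/4)/3.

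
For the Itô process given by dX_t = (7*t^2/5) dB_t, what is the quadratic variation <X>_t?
<X>_t = 49*t^5/125

For an Itô process dX_t = a(t) dt + b(t) dB_t, the quadratic variation is <X>_t = int_0^t b(s)^2 ds (the drift term does not contribute). Here b(s) = 7*s^2/5, so
  b(s)^2 = 49*s^4/25.
Integrating from 0 to t:
  <X>_t = int_0^t (49*s^4/25) ds = 49*t^5/125.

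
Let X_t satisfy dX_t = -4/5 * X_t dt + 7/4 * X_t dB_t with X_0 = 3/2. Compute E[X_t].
E[X_t] = 3*exp(-4*t/5)/2

For GBM dX = mu X dt + sigma X dB with X_0 = x_0, apply Itô to Y = log X: dY = (mu - sigma^2/2) dt + sigma dB, so Y_t = log(x_0) + (mu - sigma^2/2) t + sigma B_t and hence X_t = x_0 * exp((mu - sigma^2/2) t + sigma B_t).
With mu = -4/5, sigma = 7/4, x_0 = 3/2, this gives:
  X_t = 3/2 * exp((-373/160) * t + (7/4) * B_t).
Since sigma*B_t ~ Normal(0, sigma^2 t), E[exp(sigma*B_t)] = exp(sigma^2 t / 2); so E[X_t] = x_0 * exp((mu - sigma^2/2) t) * exp(sigma^2 t / 2) = x_0 * exp(mu t) = 3*exp(-4*t/5)/2.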